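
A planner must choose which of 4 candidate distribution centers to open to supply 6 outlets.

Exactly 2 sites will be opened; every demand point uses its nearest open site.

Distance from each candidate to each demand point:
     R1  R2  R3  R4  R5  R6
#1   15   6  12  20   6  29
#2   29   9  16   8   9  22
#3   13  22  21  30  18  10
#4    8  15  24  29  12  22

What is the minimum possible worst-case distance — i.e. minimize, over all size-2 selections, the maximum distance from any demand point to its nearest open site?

16

Open {#2, #3}.
  Farthest demand point is R3 at distance 16 (to #2); all others are ≤ 16.
With {#1, #3} the worst case is 20.
With {#1, #2} the worst case is 22.
No size-2 selection achieves below 16.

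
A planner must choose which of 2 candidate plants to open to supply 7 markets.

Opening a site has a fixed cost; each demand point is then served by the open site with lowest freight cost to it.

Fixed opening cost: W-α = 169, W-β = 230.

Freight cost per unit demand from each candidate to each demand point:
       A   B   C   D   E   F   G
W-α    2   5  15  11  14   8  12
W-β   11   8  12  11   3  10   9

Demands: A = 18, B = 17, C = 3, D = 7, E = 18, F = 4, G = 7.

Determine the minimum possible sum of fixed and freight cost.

Open {W-α}: assign each demand point to its cheapest open site.
  A→W-α 18×2=36, B→W-α 17×5=85, C→W-α 3×15=45, D→W-α 7×11=77, E→W-α 18×14=252, F→W-α 4×8=32, G→W-α 7×12=84
  freight cost 611, fixed 169 → total 780.
Compare {W-α, W-β}: freight cost 383 + fixed 399 = 782.
Compare {W-β}: freight cost 604 + fixed 230 = 834.

780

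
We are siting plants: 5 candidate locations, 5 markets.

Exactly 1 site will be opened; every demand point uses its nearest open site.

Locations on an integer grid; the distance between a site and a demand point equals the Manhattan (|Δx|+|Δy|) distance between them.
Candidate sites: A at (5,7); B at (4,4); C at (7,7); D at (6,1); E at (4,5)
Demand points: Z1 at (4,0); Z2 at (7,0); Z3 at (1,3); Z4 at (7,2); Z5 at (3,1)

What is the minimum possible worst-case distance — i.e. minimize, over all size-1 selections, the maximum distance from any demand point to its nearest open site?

Open {B}.
  Farthest demand point is Z2 at distance 7 (to B); all others are ≤ 7.
With {D} the worst case is 7.
With {E} the worst case is 8.
No size-1 selection achieves below 7.

7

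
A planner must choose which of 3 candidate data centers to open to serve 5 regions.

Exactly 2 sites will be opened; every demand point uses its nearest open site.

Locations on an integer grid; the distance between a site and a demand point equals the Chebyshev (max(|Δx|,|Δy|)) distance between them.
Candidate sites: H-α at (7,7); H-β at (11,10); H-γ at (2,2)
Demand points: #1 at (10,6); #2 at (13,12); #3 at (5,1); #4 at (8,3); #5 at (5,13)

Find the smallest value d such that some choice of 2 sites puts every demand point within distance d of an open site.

6

Open {H-α, H-β}.
  Farthest demand point is #3 at distance 6 (to H-α); all others are ≤ 6.
With {H-α, H-γ} the worst case is 6.
With {H-β, H-γ} the worst case is 6.
No size-2 selection achieves below 6.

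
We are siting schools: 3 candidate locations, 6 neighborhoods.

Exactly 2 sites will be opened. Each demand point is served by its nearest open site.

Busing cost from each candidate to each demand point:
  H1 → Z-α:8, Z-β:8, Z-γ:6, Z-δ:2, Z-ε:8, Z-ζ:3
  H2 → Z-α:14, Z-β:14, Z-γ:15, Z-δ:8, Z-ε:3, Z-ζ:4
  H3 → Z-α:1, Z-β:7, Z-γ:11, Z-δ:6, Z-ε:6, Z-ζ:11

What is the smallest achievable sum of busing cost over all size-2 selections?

Open {H1, H3}.
  Z-α→H3 1, Z-β→H3 7, Z-γ→H1 6, Z-δ→H1 2, Z-ε→H3 6, Z-ζ→H1 3  ⇒ total 25.
Compare {H1, H2}: total 30.
Compare {H2, H3}: total 32.

25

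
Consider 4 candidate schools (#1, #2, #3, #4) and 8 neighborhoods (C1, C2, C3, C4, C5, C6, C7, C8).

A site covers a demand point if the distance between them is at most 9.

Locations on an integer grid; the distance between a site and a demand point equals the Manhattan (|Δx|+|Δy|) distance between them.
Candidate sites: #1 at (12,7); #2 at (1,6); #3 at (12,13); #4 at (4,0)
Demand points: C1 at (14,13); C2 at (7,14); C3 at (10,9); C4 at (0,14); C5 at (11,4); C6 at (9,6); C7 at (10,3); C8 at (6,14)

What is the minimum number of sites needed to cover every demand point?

Coverage sets (demand points within 9 of each site):
  #1: {C1, C3, C5, C6, C7}
  #2: {C4, C6}
  #3: {C1, C2, C3, C8}
  #4: {C7}
No 2 sites suffice: every size-2 union leaves at least one demand point uncovered.
But {#1, #2, #3} covers everything, so the minimum is 3.

3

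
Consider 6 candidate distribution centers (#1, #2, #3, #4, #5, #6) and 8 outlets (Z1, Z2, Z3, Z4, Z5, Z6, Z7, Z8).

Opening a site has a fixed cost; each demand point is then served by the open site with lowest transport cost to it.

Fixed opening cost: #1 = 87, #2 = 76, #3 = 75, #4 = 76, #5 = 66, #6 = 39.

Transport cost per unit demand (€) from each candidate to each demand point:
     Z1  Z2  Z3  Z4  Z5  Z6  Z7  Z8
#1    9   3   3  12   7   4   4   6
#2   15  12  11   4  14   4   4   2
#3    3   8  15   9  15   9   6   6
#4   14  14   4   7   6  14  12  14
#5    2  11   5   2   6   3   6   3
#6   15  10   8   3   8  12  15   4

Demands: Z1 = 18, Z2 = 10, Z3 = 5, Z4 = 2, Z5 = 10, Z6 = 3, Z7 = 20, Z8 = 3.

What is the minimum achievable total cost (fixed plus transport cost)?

396

Open {#1, #5}: assign each demand point to its cheapest open site.
  Z1→#5 18×2=36, Z2→#1 10×3=30, Z3→#1 5×3=15, Z4→#5 2×2=4, Z5→#5 10×6=60, Z6→#5 3×3=9, Z7→#1 20×4=80, Z8→#5 3×3=9
  transport cost 243, fixed 153 → total 396.
Compare {#1, #5, #6}: transport cost 243 + fixed 192 = 435.
Compare {#5}: transport cost 373 + fixed 66 = 439.
Compare {#1, #3}: transport cost 297 + fixed 162 = 459.
All other subsets cost ≥ 435. Minimum total cost: 396.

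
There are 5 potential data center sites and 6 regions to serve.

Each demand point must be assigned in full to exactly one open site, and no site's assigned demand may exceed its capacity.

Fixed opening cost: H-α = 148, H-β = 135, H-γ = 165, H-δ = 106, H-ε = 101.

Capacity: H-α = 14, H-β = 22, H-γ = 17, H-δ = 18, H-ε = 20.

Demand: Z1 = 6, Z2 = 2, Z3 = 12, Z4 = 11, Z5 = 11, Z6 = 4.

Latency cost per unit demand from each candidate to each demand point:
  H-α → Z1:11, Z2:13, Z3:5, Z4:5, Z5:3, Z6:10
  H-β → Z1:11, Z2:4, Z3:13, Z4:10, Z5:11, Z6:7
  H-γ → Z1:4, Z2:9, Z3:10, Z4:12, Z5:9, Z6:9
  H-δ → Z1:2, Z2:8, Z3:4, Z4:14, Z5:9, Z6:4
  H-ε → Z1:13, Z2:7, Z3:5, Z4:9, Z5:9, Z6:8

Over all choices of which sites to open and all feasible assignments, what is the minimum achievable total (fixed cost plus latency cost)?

Open {H-α, H-δ, H-ε}; cheapest assignment that respects the capacities:
  H-α (cap 14, load 11): Z5 — cost 11×3 = 33
  H-δ (cap 18, load 18): Z1, Z3 — cost 6×2 + 12×4 = 60
  H-ε (cap 20, load 17): Z2, Z4, Z6 — cost 2×7 + 11×9 + 4×8 = 145
  Shipping 238, fixed 355 → total 593.
  Any other capacity-feasible assignment to {H-α, H-δ, H-ε} ships for at least 238.
Compare {H-α, H-β, H-δ}: its best feasible assignment gives total 628.
Compare {H-β, H-δ, H-ε}: its best feasible assignment gives total 647.
Every other set of open sites that can feasibly serve all demand totals ≥ 628 even under its best assignment. Minimum: 593.

593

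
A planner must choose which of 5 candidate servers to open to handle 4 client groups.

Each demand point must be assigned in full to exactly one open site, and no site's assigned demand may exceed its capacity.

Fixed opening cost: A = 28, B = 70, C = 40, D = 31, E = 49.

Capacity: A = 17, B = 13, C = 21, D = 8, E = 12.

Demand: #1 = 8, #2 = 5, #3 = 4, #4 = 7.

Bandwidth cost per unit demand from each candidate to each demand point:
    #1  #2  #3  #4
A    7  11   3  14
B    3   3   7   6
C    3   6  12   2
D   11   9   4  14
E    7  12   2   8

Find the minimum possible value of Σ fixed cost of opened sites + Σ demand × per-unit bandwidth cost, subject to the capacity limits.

Open {A, C}; cheapest assignment that respects the capacities:
  A (cap 17, load 4): #3 — cost 4×3 = 12
  C (cap 21, load 20): #1, #2, #4 — cost 8×3 + 5×6 + 7×2 = 68
  Shipping 80, fixed 68 → total 148.
  Any other capacity-feasible assignment to {A, C} ships for at least 80.
Compare {C, D}: its best feasible assignment gives total 155.
Compare {C, E}: its best feasible assignment gives total 165.
Every other set of open sites that can feasibly serve all demand totals ≥ 155 even under its best assignment. Minimum: 148.

148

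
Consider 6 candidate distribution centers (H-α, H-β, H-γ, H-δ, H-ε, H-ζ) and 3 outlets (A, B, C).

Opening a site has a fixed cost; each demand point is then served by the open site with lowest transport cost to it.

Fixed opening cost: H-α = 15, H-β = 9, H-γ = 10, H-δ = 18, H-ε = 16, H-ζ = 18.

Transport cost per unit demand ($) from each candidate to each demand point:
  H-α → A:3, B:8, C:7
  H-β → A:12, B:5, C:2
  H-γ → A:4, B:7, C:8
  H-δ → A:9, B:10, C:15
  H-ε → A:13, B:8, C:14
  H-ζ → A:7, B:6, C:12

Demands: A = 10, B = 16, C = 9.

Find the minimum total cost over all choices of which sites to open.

152

Open {H-α, H-β}: assign each demand point to its cheapest open site.
  A→H-α 10×3=30, B→H-β 16×5=80, C→H-β 9×2=18
  transport cost 128, fixed 24 → total 152.
Compare {H-β, H-γ}: transport cost 138 + fixed 19 = 157.
Compare {H-α, H-β, H-γ}: transport cost 128 + fixed 34 = 162.
Compare {H-α, H-β, H-ε}: transport cost 128 + fixed 40 = 168.
All other subsets cost ≥ 157. Minimum total cost: 152.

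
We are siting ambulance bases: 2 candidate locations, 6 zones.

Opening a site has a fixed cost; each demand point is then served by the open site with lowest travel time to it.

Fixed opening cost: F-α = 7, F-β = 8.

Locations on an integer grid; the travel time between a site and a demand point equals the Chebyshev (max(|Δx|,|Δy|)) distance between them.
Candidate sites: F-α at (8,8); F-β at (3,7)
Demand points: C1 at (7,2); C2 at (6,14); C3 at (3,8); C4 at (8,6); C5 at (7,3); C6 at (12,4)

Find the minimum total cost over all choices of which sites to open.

Open {F-α}: assign each demand point to its cheapest open site.
  C1→F-α 6, C2→F-α 6, C3→F-α 5, C4→F-α 2, C5→F-α 5, C6→F-α 4
  travel time 28, fixed 7 → total 35.
Compare {F-α, F-β}: travel time 22 + fixed 15 = 37.
Compare {F-β}: travel time 31 + fixed 8 = 39.

35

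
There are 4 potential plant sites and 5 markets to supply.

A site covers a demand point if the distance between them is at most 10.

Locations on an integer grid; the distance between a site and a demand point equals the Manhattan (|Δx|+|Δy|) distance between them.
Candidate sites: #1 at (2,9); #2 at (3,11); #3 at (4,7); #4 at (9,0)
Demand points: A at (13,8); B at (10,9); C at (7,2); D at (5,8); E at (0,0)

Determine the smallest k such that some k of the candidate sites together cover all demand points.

2

Coverage sets (demand points within 10 of each site):
  #1: {B, D}
  #2: {B, D}
  #3: {A, B, C, D}
  #4: {B, C, E}
No single site covers all 5 demand points.
But {#3, #4} covers everything, so the minimum is 2.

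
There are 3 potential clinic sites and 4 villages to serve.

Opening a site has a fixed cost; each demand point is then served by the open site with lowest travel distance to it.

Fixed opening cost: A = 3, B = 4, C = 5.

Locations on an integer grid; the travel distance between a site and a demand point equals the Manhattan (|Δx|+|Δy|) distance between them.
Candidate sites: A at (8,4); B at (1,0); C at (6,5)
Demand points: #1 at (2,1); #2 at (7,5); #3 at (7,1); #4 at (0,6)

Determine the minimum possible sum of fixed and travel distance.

Open {A, B}: assign each demand point to its cheapest open site.
  #1→B 2, #2→A 2, #3→A 4, #4→B 7
  travel distance 15, fixed 7 → total 22.
Compare {B, C}: travel distance 15 + fixed 9 = 24.
Compare {C}: travel distance 21 + fixed 5 = 26.
Compare {A, B, C}: travel distance 14 + fixed 12 = 26.
All other subsets cost ≥ 24. Minimum total cost: 22.

22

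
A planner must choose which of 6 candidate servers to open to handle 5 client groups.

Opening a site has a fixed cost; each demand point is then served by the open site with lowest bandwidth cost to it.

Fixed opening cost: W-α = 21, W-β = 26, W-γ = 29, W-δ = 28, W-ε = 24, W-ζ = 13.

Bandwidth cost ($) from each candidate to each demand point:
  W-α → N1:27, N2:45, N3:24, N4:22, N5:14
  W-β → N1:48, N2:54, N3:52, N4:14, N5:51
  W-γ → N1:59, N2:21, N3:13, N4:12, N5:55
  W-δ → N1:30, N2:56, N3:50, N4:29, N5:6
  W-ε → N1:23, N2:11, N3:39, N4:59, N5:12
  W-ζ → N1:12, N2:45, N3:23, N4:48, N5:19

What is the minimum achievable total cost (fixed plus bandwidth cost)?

119

Open {W-γ, W-ζ}: assign each demand point to its cheapest open site.
  N1→W-ζ 12, N2→W-γ 21, N3→W-γ 13, N4→W-γ 12, N5→W-ζ 19
  bandwidth cost 77, fixed 42 → total 119.
Compare {W-γ, W-ε}: bandwidth cost 71 + fixed 53 = 124.
Compare {W-γ, W-ε, W-ζ}: bandwidth cost 60 + fixed 66 = 126.
Compare {W-γ, W-δ, W-ζ}: bandwidth cost 64 + fixed 70 = 134.
All other subsets cost ≥ 124. Minimum total cost: 119.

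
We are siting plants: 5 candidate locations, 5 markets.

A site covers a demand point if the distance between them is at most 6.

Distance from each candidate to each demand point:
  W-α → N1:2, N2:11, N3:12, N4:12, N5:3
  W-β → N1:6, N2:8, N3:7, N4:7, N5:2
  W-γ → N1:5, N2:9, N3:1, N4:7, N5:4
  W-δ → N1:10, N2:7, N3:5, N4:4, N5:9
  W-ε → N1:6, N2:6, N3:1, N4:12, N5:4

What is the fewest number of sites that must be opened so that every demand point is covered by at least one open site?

Coverage sets (demand points within 6 of each site):
  W-α: {N1, N5}
  W-β: {N1, N5}
  W-γ: {N1, N3, N5}
  W-δ: {N3, N4}
  W-ε: {N1, N2, N3, N5}
No single site covers all 5 demand points.
But {W-δ, W-ε} covers everything, so the minimum is 2.

2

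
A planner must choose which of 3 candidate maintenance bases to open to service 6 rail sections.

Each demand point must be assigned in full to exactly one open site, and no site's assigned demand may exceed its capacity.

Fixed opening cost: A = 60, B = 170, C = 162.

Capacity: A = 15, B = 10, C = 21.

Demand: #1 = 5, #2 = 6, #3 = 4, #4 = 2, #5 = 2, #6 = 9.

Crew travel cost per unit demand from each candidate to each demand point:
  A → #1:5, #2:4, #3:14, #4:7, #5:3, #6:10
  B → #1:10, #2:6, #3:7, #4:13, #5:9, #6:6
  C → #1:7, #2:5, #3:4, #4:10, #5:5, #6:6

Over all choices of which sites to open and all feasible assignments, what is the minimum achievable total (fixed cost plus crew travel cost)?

Open {A, C}; cheapest assignment that respects the capacities:
  A (cap 15, load 15): #1, #2, #4, #5 — cost 5×5 + 6×4 + 2×7 + 2×3 = 69
  C (cap 21, load 13): #3, #6 — cost 4×4 + 9×6 = 70
  Shipping 139, fixed 222 → total 361.
  Any other capacity-feasible assignment to {A, C} ships for at least 139.
Compare {B, C}: its best feasible assignment gives total 497.
Compare {A, B, C}: its best feasible assignment gives total 531.
Every other set of open sites that can feasibly serve all demand totals ≥ 497 even under its best assignment. Minimum: 361.

361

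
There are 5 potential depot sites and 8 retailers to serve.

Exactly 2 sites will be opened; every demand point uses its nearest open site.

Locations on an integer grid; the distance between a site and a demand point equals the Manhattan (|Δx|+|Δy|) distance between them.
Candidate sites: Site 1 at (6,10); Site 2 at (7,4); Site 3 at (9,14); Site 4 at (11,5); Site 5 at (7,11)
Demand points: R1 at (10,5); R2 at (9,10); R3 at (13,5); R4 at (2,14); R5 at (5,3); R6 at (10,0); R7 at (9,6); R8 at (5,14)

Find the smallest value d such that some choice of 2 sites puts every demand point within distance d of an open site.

Open {Site 2, Site 3}.
  Farthest demand point is R3 at distance 7 (to Site 2); all others are ≤ 7.
With {Site 1, Site 2} the worst case is 8.
With {Site 1, Site 4} the worst case is 8.
No size-2 selection achieves below 7.

7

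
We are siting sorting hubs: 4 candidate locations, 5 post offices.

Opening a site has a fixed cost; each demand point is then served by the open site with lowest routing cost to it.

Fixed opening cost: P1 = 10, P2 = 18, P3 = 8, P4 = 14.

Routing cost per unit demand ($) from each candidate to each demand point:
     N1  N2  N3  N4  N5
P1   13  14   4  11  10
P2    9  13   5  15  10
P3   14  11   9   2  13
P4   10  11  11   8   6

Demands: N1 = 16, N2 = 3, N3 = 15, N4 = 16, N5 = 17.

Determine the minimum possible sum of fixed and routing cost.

419

Open {P1, P3, P4}: assign each demand point to its cheapest open site.
  N1→P4 16×10=160, N2→P3 3×11=33, N3→P1 15×4=60, N4→P3 16×2=32, N5→P4 17×6=102
  routing cost 387, fixed 32 → total 419.
Compare {P1, P2, P3, P4}: routing cost 371 + fixed 50 = 421.
Compare {P2, P3, P4}: routing cost 386 + fixed 40 = 426.
Compare {P1, P2, P3}: routing cost 439 + fixed 36 = 475.
All other subsets cost ≥ 421. Minimum total cost: 419.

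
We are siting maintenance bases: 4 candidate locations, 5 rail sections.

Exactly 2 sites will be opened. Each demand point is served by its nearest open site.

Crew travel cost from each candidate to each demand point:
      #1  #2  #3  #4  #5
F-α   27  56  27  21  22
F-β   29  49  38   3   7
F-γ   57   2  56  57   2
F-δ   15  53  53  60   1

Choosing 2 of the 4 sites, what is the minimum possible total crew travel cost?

74

Open {F-β, F-γ}.
  #1→F-β 29, #2→F-γ 2, #3→F-β 38, #4→F-β 3, #5→F-γ 2  ⇒ total 74.
Compare {F-α, F-γ}: total 79.
Compare {F-β, F-δ}: total 106.
No size-2 selection does better; minimum is 74.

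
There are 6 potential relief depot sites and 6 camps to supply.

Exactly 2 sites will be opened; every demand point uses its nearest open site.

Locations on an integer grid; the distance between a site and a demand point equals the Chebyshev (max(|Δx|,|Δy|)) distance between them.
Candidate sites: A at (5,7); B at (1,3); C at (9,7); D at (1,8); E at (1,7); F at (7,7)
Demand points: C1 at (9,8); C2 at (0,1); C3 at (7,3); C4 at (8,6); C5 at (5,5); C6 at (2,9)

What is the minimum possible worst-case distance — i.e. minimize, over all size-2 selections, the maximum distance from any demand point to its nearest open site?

4

Open {A, B}.
  Farthest demand point is C1 at distance 4 (to A); all others are ≤ 4.
With {B, F} the worst case is 5.
With {A, C} the worst case is 6.
No size-2 selection achieves below 4.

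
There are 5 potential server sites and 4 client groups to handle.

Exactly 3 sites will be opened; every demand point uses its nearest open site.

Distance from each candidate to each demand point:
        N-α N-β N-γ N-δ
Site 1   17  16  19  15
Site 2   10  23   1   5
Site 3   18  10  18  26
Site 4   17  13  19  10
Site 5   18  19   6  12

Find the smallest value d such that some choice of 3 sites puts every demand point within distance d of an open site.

10

Open {Site 1, Site 2, Site 3}.
  Farthest demand point is N-α at distance 10 (to Site 2); all others are ≤ 10.
With {Site 2, Site 3, Site 4} the worst case is 10.
With {Site 2, Site 3, Site 5} the worst case is 10.
No size-3 selection achieves below 10.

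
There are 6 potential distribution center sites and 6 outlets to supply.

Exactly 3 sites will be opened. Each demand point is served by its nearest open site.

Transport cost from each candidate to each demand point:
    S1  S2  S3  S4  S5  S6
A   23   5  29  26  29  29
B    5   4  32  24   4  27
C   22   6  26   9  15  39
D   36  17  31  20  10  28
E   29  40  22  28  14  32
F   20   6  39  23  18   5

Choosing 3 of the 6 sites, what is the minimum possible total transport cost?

53

Open {B, C, F}.
  S1→B 5, S2→B 4, S3→C 26, S4→C 9, S5→B 4, S6→F 5  ⇒ total 53.
Compare {B, E, F}: total 63.
Compare {B, D, F}: total 69.
No size-3 selection does better; minimum is 53.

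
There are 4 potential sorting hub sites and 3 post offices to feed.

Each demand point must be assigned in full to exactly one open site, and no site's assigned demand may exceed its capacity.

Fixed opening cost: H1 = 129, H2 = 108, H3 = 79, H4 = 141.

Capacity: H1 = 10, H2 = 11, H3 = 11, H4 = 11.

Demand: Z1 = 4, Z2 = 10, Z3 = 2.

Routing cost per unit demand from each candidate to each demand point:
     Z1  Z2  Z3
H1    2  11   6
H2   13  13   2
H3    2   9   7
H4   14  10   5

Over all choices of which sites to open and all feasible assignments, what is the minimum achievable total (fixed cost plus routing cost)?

318

Open {H1, H3}; cheapest assignment that respects the capacities:
  H1 (cap 10, load 6): Z1, Z3 — cost 4×2 + 2×6 = 20
  H3 (cap 11, load 10): Z2 — cost 10×9 = 90
  Shipping 110, fixed 208 → total 318.
  Any other capacity-feasible assignment to {H1, H3} ships for at least 110.
Compare {H2, H3}: its best feasible assignment gives total 333.
Compare {H3, H4}: its best feasible assignment gives total 342.
Every other set of open sites that can feasibly serve all demand totals ≥ 333 even under its best assignment. Minimum: 318.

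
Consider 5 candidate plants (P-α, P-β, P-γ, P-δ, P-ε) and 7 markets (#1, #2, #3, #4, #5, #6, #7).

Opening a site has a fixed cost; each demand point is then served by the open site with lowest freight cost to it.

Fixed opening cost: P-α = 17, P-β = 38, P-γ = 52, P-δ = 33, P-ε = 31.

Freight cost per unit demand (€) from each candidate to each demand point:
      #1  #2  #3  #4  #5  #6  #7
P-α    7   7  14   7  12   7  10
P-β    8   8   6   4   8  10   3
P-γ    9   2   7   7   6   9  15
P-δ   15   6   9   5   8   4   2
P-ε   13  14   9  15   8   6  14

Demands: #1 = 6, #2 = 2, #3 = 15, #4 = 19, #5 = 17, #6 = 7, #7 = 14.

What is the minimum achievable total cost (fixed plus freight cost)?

489

Open {P-β, P-δ}: assign each demand point to its cheapest open site.
  #1→P-β 6×8=48, #2→P-δ 2×6=12, #3→P-β 15×6=90, #4→P-β 19×4=76, #5→P-β 17×8=136, #6→P-δ 7×4=28, #7→P-δ 14×2=28
  freight cost 418, fixed 71 → total 489.
Compare {P-β, P-γ, P-δ}: freight cost 376 + fixed 123 = 499.
Compare {P-α, P-β, P-δ}: freight cost 412 + fixed 88 = 500.
Compare {P-γ, P-δ}: freight cost 416 + fixed 85 = 501.
All other subsets cost ≥ 499. Minimum total cost: 489.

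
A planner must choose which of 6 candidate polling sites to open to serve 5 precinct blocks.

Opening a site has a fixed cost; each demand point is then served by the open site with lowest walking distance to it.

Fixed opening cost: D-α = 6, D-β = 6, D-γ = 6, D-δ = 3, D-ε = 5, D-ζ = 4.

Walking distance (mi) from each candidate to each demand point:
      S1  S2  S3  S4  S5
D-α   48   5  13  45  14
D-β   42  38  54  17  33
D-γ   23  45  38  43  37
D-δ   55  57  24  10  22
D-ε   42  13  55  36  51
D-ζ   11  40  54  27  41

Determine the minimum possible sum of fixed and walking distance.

66

Open {D-α, D-δ, D-ζ}: assign each demand point to its cheapest open site.
  S1→D-ζ 11, S2→D-α 5, S3→D-α 13, S4→D-δ 10, S5→D-α 14
  walking distance 53, fixed 13 → total 66.
Compare {D-α, D-δ, D-ε, D-ζ}: walking distance 53 + fixed 18 = 71.
Compare {D-α, D-β, D-δ, D-ζ}: walking distance 53 + fixed 19 = 72.
Compare {D-α, D-γ, D-δ, D-ζ}: walking distance 53 + fixed 19 = 72.
All other subsets cost ≥ 71. Minimum total cost: 66.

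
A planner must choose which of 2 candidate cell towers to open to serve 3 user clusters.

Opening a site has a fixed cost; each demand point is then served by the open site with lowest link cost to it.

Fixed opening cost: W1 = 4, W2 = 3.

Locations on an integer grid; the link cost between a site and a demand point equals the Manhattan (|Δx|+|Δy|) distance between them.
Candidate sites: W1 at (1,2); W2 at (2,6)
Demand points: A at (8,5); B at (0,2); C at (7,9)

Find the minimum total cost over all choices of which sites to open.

23

Open {W1, W2}: assign each demand point to its cheapest open site.
  A→W2 7, B→W1 1, C→W2 8
  link cost 16, fixed 7 → total 23.
Compare {W2}: link cost 21 + fixed 3 = 24.
Compare {W1}: link cost 24 + fixed 4 = 28.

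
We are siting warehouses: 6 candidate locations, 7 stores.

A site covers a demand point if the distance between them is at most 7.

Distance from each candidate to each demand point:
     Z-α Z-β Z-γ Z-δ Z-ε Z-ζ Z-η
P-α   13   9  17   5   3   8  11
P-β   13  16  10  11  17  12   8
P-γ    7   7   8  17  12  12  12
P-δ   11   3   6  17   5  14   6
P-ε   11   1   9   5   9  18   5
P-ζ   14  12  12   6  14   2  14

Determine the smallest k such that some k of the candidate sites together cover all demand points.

Coverage sets (demand points within 7 of each site):
  P-α: {Z-δ, Z-ε}
  P-β: {}
  P-γ: {Z-α, Z-β}
  P-δ: {Z-β, Z-γ, Z-ε, Z-η}
  P-ε: {Z-β, Z-δ, Z-η}
  P-ζ: {Z-δ, Z-ζ}
No 2 sites suffice: every size-2 union leaves at least one demand point uncovered.
But {P-γ, P-δ, P-ζ} covers everything, so the minimum is 3.

3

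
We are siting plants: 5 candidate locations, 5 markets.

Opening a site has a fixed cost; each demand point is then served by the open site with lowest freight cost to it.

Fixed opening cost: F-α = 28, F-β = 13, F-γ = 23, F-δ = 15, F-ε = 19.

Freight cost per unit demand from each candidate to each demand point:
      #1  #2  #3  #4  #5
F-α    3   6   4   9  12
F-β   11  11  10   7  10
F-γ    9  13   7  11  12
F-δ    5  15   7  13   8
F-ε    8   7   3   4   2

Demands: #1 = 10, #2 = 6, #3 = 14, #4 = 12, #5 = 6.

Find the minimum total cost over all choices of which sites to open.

215

Open {F-α, F-ε}: assign each demand point to its cheapest open site.
  #1→F-α 10×3=30, #2→F-α 6×6=36, #3→F-ε 14×3=42, #4→F-ε 12×4=48, #5→F-ε 6×2=12
  freight cost 168, fixed 47 → total 215.
Compare {F-δ, F-ε}: freight cost 194 + fixed 34 = 228.
Compare {F-α, F-β, F-ε}: freight cost 168 + fixed 60 = 228.
Compare {F-α, F-δ, F-ε}: freight cost 168 + fixed 62 = 230.
All other subsets cost ≥ 228. Minimum total cost: 215.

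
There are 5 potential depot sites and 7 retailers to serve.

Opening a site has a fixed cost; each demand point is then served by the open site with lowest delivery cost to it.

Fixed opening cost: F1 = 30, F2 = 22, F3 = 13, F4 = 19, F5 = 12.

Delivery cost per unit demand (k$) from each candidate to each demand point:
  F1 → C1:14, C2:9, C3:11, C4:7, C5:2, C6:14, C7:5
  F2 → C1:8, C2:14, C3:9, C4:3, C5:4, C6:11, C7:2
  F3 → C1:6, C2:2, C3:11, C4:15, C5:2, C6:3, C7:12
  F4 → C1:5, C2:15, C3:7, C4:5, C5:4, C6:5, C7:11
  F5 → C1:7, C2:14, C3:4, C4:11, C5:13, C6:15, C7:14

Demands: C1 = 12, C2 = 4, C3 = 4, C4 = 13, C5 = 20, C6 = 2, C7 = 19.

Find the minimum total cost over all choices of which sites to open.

Open {F2, F3, F5}: assign each demand point to its cheapest open site.
  C1→F3 12×6=72, C2→F3 4×2=8, C3→F5 4×4=16, C4→F2 13×3=39, C5→F3 20×2=40, C6→F3 2×3=6, C7→F2 19×2=38
  delivery cost 219, fixed 47 → total 266.
Compare {F2, F3, F4}: delivery cost 219 + fixed 54 = 273.
Compare {F2, F3, F4, F5}: delivery cost 207 + fixed 66 = 273.
Compare {F2, F3}: delivery cost 239 + fixed 35 = 274.
All other subsets cost ≥ 273. Minimum total cost: 266.

266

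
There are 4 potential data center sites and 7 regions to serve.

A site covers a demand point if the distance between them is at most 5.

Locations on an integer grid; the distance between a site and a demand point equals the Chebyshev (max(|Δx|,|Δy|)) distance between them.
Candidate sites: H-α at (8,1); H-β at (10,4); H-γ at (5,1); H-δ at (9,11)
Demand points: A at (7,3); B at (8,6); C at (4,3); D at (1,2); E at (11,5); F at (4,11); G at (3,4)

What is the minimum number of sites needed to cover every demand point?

Coverage sets (demand points within 5 of each site):
  H-α: {A, B, C, E, G}
  H-β: {A, B, E}
  H-γ: {A, B, C, D, G}
  H-δ: {B, F}
No 2 sites suffice: every size-2 union leaves at least one demand point uncovered.
But {H-α, H-γ, H-δ} covers everything, so the minimum is 3.

3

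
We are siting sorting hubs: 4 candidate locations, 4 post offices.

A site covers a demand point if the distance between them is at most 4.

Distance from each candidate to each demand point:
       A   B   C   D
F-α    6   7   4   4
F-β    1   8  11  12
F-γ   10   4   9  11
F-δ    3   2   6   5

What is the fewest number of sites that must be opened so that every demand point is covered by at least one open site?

Coverage sets (demand points within 4 of each site):
  F-α: {C, D}
  F-β: {A}
  F-γ: {B}
  F-δ: {A, B}
No single site covers all 4 demand points.
But {F-α, F-δ} covers everything, so the minimum is 2.

2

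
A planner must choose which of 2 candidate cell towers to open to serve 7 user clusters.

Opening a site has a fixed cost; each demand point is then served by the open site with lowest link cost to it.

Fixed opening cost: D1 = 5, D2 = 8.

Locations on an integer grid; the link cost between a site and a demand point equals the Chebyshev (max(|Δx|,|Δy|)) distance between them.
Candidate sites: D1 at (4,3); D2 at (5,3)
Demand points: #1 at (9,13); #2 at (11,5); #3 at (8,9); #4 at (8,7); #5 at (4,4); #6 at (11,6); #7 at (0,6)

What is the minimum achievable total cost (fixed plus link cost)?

Open {D1}: assign each demand point to its cheapest open site.
  #1→D1 10, #2→D1 7, #3→D1 6, #4→D1 4, #5→D1 1, #6→D1 7, #7→D1 4
  link cost 39, fixed 5 → total 44.
Compare {D2}: link cost 38 + fixed 8 = 46.
Compare {D1, D2}: link cost 37 + fixed 13 = 50.

44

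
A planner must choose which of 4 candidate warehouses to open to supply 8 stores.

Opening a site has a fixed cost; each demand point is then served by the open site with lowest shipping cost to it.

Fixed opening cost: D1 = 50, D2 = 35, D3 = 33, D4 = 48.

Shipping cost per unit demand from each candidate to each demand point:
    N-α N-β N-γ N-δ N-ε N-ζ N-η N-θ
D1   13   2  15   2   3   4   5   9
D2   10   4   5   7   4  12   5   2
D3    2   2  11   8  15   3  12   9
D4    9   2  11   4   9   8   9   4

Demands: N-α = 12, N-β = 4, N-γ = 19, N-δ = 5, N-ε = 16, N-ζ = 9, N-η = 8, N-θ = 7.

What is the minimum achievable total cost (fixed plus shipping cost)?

Open {D2, D3}: assign each demand point to its cheapest open site.
  N-α→D3 12×2=24, N-β→D3 4×2=8, N-γ→D2 19×5=95, N-δ→D2 5×7=35, N-ε→D2 16×4=64, N-ζ→D3 9×3=27, N-η→D2 8×5=40, N-θ→D2 7×2=14
  shipping cost 307, fixed 68 → total 375.
Compare {D1, D2, D3}: shipping cost 266 + fixed 118 = 384.
Compare {D2, D3, D4}: shipping cost 292 + fixed 116 = 408.
Compare {D1, D2, D3, D4}: shipping cost 266 + fixed 166 = 432.
All other subsets cost ≥ 384. Minimum total cost: 375.

375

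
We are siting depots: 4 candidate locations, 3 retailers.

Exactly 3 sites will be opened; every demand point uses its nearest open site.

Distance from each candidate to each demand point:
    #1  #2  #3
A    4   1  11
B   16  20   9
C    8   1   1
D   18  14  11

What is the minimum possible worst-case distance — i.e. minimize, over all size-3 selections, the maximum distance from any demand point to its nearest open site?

4

Open {A, B, C}.
  Farthest demand point is #1 at distance 4 (to A); all others are ≤ 4.
With {A, C, D} the worst case is 4.
With {B, C, D} the worst case is 8.
No size-3 selection achieves below 4.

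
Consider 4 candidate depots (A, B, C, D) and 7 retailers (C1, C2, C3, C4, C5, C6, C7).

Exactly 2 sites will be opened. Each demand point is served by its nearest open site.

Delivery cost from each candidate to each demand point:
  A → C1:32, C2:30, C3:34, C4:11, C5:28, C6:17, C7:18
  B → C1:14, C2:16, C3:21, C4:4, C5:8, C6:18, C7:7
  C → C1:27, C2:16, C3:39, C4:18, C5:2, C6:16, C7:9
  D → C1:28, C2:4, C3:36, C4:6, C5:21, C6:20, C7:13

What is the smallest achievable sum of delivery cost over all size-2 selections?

76

Open {B, D}.
  C1→B 14, C2→D 4, C3→B 21, C4→B 4, C5→B 8, C6→B 18, C7→B 7  ⇒ total 76.
Compare {B, C}: total 80.
Compare {A, B}: total 87.
No size-2 selection does better; minimum is 76.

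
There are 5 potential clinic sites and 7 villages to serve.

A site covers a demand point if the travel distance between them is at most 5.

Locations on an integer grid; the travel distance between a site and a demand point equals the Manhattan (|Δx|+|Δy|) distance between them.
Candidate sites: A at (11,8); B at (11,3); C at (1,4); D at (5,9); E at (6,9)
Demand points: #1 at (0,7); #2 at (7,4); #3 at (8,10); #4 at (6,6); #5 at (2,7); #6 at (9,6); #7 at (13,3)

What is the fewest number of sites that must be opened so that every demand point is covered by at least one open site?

3

Coverage sets (demand points within 5 of each site):
  A: {#3, #6}
  B: {#2, #6, #7}
  C: {#1, #5}
  D: {#3, #4, #5}
  E: {#3, #4}
No 2 sites suffice: every size-2 union leaves at least one demand point uncovered.
But {B, C, D} covers everything, so the minimum is 3.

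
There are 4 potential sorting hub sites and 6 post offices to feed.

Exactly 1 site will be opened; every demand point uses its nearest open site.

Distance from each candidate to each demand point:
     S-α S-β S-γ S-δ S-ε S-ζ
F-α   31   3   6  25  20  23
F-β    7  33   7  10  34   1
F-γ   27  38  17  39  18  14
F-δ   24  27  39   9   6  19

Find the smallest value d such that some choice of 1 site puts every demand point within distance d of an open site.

31

Open {F-α}.
  Farthest demand point is S-α at distance 31 (to F-α); all others are ≤ 31.
With {F-β} the worst case is 34.
With {F-γ} the worst case is 39.
No size-1 selection achieves below 31.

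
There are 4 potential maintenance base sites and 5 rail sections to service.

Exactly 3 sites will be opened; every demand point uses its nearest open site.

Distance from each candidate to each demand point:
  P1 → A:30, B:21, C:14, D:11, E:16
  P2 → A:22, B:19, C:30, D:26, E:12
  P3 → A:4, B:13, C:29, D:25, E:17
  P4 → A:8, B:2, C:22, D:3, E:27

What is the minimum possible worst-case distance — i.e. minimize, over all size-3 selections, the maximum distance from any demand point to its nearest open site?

Open {P1, P2, P3}.
  Farthest demand point is C at distance 14 (to P1); all others are ≤ 14.
With {P1, P2, P4} the worst case is 14.
With {P1, P3, P4} the worst case is 16.
No size-3 selection achieves below 14.

14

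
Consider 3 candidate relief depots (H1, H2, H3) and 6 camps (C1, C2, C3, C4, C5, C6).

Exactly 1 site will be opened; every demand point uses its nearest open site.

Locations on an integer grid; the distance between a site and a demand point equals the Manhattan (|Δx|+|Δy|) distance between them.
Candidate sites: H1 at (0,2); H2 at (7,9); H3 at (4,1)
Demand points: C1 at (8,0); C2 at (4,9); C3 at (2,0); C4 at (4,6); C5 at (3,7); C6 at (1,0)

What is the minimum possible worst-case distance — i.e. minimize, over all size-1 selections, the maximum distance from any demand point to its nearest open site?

Open {H3}.
  Farthest demand point is C2 at distance 8 (to H3); all others are ≤ 8.
With {H1} the worst case is 11.
With {H2} the worst case is 15.
No size-1 selection achieves below 8.

8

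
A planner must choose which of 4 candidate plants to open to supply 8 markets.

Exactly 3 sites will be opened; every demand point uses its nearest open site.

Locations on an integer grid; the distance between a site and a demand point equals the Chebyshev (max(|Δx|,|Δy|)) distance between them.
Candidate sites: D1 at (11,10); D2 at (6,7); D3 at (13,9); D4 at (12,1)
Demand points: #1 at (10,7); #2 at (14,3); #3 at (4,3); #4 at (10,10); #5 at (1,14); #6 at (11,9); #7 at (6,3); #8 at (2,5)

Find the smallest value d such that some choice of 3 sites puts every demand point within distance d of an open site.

7

Open {D1, D2, D3}.
  Farthest demand point is #5 at distance 7 (to D2); all others are ≤ 7.
With {D1, D2, D4} the worst case is 7.
With {D2, D3, D4} the worst case is 7.
No size-3 selection achieves below 7.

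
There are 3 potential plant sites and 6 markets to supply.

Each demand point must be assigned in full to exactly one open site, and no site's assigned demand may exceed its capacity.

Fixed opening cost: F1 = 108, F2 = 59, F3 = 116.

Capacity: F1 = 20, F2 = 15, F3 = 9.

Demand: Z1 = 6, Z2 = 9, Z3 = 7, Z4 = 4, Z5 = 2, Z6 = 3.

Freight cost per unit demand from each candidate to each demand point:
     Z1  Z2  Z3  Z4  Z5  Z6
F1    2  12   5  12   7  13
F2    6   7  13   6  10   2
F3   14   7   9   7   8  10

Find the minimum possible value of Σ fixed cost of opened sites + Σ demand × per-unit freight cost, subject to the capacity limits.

345

Open {F1, F2}; cheapest assignment that respects the capacities:
  F1 (cap 20, load 19): Z1, Z3, Z4, Z5 — cost 6×2 + 7×5 + 4×12 + 2×7 = 109
  F2 (cap 15, load 12): Z2, Z6 — cost 9×7 + 3×2 = 69
  Shipping 178, fixed 167 → total 345.
  Any other capacity-feasible assignment to {F1, F2} ships for at least 178.
Compare {F1, F2, F3}: its best feasible assignment gives total 437.
Every other set of open sites that can feasibly serve all demand totals ≥ 437 even under its best assignment. Minimum: 345.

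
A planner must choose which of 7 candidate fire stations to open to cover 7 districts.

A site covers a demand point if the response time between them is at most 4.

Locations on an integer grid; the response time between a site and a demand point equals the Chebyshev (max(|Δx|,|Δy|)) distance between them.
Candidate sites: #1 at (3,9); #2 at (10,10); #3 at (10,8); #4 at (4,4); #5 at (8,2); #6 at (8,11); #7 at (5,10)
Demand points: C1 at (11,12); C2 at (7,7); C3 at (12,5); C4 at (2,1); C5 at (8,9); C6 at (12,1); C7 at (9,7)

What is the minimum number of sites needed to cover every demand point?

3

Coverage sets (demand points within 4 of each site):
  #1: {C2}
  #2: {C1, C2, C5, C7}
  #3: {C1, C2, C3, C5, C7}
  #4: {C2, C4}
  #5: {C3, C6}
  #6: {C1, C2, C5, C7}
  #7: {C2, C5, C7}
No 2 sites suffice: every size-2 union leaves at least one demand point uncovered.
But {#2, #4, #5} covers everything, so the minimum is 3.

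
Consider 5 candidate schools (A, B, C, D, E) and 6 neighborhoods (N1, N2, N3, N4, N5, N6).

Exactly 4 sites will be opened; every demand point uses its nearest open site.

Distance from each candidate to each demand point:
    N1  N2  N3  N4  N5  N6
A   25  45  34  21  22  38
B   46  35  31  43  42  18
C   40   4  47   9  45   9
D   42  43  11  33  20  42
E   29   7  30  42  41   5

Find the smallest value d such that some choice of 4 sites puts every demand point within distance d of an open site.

25

Open {A, B, C, D}.
  Farthest demand point is N1 at distance 25 (to A); all others are ≤ 25.
With {A, B, D, E} the worst case is 25.
With {A, C, D, E} the worst case is 25.
No size-4 selection achieves below 25.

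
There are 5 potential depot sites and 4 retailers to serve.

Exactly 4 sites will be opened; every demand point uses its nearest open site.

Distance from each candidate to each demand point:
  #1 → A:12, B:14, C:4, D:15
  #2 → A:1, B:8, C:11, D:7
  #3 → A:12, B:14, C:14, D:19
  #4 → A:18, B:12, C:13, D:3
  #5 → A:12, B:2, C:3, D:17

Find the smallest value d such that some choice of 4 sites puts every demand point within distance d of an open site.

3

Open {#1, #2, #4, #5}.
  Farthest demand point is C at distance 3 (to #5); all others are ≤ 3.
With {#2, #3, #4, #5} the worst case is 3.
With {#1, #2, #3, #5} the worst case is 7.
No size-4 selection achieves below 3.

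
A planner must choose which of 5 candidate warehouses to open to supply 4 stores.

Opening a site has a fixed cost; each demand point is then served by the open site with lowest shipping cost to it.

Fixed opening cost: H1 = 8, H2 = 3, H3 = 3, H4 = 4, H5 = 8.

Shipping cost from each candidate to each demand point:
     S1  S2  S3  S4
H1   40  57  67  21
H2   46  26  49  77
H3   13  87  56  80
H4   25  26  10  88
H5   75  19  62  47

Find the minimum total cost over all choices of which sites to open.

Open {H1, H3, H4}: assign each demand point to its cheapest open site.
  S1→H3 13, S2→H4 26, S3→H4 10, S4→H1 21
  shipping cost 70, fixed 15 → total 85.
Compare {H1, H3, H4, H5}: shipping cost 63 + fixed 23 = 86.
Compare {H1, H2, H3, H4}: shipping cost 70 + fixed 18 = 88.
Compare {H1, H2, H3, H4, H5}: shipping cost 63 + fixed 26 = 89.
All other subsets cost ≥ 86. Minimum total cost: 85.

85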